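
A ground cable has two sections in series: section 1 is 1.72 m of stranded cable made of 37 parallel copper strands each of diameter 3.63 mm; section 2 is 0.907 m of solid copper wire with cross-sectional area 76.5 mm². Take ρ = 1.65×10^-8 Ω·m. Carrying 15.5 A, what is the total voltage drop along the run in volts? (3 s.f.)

Section 1: A_strand = π(1.8150e-03)² = 1.035e-05 m²; R₁ = ρL/(N·A_s) = (1.65×10^-8)(1.72)/(37×1.035e-05) = 7.412×10^-5 Ω
Section 2: A = 76.5 mm² = 7.650e-05 m²
R₂ = (1.65×10^-8)(0.907)/(7.650e-05) = 1.956×10^-4 Ω
R = R₁ + R₂ = 2.697×10^-4 Ω
V = IR = 15.5 × 2.697×10^-4 = 0.00418 V

0.00418 V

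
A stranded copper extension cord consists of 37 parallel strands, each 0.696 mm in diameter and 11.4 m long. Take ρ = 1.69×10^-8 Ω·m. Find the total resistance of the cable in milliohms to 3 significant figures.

A_strand = π(3.4800e-04 m)² = 3.805e-07 m²
R_strand = ρL/A = (1.69×10^-8)(11.4)/(3.805e-07) = 0.5064 Ω
R_total = R_strand/N = 0.5064/37 = 13.7 mΩ

13.7 mΩ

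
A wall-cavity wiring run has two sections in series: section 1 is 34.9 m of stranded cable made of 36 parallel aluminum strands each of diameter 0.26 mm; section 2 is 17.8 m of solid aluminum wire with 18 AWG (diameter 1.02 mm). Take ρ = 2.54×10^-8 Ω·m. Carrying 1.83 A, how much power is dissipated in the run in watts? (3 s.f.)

Section 1: A_strand = π(1.3000e-04)² = 5.309e-08 m²; R₁ = ρL/(N·A_s) = (2.54×10^-8)(34.9)/(36×5.309e-08) = 0.4638 Ω
Section 2: A = π(1.02/2 mm)² = π(5.1000e-04 m)² = 8.171e-07 m²
R₂ = (2.54×10^-8)(17.8)/(8.171e-07) = 0.5533 Ω
R = R₁ + R₂ = 1.017 Ω
P = I²R = (1.83)² × 1.017 = 3.41 W

3.41 W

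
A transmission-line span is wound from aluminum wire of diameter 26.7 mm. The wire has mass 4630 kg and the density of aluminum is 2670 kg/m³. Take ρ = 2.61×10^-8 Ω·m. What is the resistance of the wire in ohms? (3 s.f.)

0.144 Ω

A = π(d/2)² = π(1.3350e-02 m)² = 5.5990e-04 m²
L = m/(density·A) = 4630/(2670×5.5990e-04) = 3097 m
R = ρL/A = (2.61×10^-8)(3097)/(5.5990e-04) = 0.144 Ω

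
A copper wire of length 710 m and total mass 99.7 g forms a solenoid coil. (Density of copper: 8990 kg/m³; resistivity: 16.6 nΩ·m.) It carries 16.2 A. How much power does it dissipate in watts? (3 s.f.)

ρ = 16.6 nΩ·m = 1.66×10^-8 Ω·m
A = m/(density·L) = 0.0997/(8990×710) = 1.5620e-08 m²
R = ρL/A = (1.66×10^-8)(710)/(1.5620e-08) = 754.6 Ω
P = I²R = (16.2)² × 754.6 = 1.98×10^5 W

1.98×10^5 W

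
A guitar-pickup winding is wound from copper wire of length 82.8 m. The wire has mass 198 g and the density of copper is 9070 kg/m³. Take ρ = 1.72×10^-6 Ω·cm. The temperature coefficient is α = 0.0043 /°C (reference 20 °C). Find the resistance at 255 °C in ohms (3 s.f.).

10.9 Ω

ρ = 1.72×10^-6 Ω·cm = 1.72×10^-8 Ω·m
A = m/(density·L) = 0.198/(9070×82.8) = 2.6365e-07 m²
R = ρL/A = (1.72×10^-8)(82.8)/(2.6365e-07) = 5.402 Ω
R(255 °C) = 5.402 × (1 + 0.0043×235) = 10.9 Ω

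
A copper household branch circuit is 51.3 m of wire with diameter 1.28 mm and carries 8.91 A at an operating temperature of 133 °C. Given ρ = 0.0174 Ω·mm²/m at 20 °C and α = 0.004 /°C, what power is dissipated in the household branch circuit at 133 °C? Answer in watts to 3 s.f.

80.0 W

ρ = 0.0174 Ω·mm²/m = 1.74×10^-8 Ω·m
A = π(d/2)² = π(6.4000e-04 m)² = 1.287e-06 m²
R₍20₎ = ρL/A = (1.74×10^-8)(51.3)/(1.287e-06) = 0.6937 Ω
R₍133₎ = R₍20₎(1 + αΔT) = 0.6937 × (1 + 0.004×113) = 1.007 Ω
P = I²R = (8.91)² × 1.007 = 80.0 W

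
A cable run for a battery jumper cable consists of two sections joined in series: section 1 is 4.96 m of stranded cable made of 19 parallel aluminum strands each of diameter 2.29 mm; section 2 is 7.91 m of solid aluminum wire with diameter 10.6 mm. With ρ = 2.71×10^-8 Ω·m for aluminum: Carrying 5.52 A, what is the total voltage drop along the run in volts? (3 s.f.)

0.0229 V

Section 1: A_strand = π(1.1450e-03)² = 4.119e-06 m²; R₁ = ρL/(N·A_s) = (2.71×10^-8)(4.96)/(19×4.119e-06) = 0.001718 Ω
Section 2: A = π(d/2)² = π(5.3000e-03 m)² = 8.825e-05 m²
R₂ = (2.71×10^-8)(7.91)/(8.825e-05) = 0.002429 Ω
R = R₁ + R₂ = 0.004147 Ω
V = IR = 5.52 × 0.004147 = 0.0229 V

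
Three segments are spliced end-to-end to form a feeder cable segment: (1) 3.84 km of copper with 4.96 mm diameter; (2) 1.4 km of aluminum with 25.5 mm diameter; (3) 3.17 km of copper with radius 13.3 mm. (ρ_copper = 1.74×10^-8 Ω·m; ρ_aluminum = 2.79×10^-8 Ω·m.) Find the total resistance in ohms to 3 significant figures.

3.63 Ω

Seg 1: A = π(d/2)² = π(2.4800e-03 m)² = 1.932e-05 m²
R_1 = (1.74×10^-8)(3840)/(1.932e-05) = 3.458 Ω
Seg 2: A = π(d/2)² = π(1.2750e-02 m)² = 5.107e-04 m²
R_2 = (2.79×10^-8)(1400)/(5.107e-04) = 0.07648 Ω
Seg 3: A = πr² = π(1.3300e-02 m)² = 5.557e-04 m²
R_3 = (1.74×10^-8)(3170)/(5.557e-04) = 0.09926 Ω
R_total = R_1 + R_2 + R_3 = 3.63 Ω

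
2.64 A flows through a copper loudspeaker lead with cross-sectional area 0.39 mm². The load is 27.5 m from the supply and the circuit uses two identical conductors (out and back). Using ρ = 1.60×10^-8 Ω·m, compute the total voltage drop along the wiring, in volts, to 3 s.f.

A = 0.39 mm² = 3.900e-07 m²
Total conductor length (both ways) L = 2 × 27.5 = 55 m
R = ρL/A = (1.60×10^-8)(55)/(3.900e-07) = 2.256 Ω
V = IR = 2.64 × 2.256 = 5.96 V

5.96 V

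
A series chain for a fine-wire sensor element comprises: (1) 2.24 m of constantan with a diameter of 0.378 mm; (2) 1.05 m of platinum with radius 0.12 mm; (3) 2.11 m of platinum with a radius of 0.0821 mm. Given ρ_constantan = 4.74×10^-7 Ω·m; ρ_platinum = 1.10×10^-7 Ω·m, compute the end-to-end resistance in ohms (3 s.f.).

23.0 Ω

Seg 1: A = π(d/2)² = π(1.8900e-04 m)² = 1.122e-07 m²
R_1 = (4.74×10^-7)(2.24)/(1.122e-07) = 9.461 Ω
Seg 2: A = πr² = π(1.2000e-04 m)² = 4.524e-08 m²
R_2 = (1.10×10^-7)(1.05)/(4.524e-08) = 2.553 Ω
Seg 3: A = πr² = π(8.2100e-05 m)² = 2.118e-08 m²
R_3 = (1.10×10^-7)(2.11)/(2.118e-08) = 10.96 Ω
R_total = R_1 + R_2 + R_3 = 23.0 Ω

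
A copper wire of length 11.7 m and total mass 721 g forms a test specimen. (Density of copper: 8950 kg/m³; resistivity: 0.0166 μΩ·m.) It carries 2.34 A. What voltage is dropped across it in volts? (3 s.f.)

0.0660 V

ρ = 0.0166 μΩ·m = 1.66×10^-8 Ω·m
A = m/(density·L) = 0.721/(8950×11.7) = 6.8854e-06 m²
R = ρL/A = (1.66×10^-8)(11.7)/(6.8854e-06) = 0.02821 Ω
V = IR = 2.34 × 0.02821 = 0.0660 V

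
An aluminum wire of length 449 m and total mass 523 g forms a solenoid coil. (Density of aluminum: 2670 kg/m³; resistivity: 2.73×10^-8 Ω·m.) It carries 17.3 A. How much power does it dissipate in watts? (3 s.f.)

8410 W

A = m/(density·L) = 0.523/(2670×449) = 4.3626e-07 m²
R = ρL/A = (2.73×10^-8)(449)/(4.3626e-07) = 28.1 Ω
P = I²R = (17.3)² × 28.1 = 8410 W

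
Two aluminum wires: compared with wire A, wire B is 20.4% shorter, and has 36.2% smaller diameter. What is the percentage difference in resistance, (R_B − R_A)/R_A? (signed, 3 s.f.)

R ∝ L/d², so R_B/R_A = (1 − 20.4/100) × (1 − 36.2/100)⁻²
= 0.796 × 2.457 = 1.956
(R_B − R_A)/R_A = 1.956 − 1 = 95.6%

95.6%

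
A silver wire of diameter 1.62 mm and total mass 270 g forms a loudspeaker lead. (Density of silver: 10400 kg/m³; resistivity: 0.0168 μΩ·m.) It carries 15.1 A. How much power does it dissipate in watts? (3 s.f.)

ρ = 0.0168 μΩ·m = 1.68×10^-8 Ω·m
A = π(d/2)² = π(8.1000e-04 m)² = 2.0612e-06 m²
L = m/(density·A) = 0.27/(10400×2.0612e-06) = 12.6 m
R = ρL/A = (1.68×10^-8)(12.6)/(2.0612e-06) = 0.1027 Ω
P = I²R = (15.1)² × 0.1027 = 23.4 W

23.4 W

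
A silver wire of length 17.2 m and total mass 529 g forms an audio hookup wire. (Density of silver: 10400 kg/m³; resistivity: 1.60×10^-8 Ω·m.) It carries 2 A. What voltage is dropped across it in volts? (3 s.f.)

A = m/(density·L) = 0.529/(10400×17.2) = 2.9573e-06 m²
R = ρL/A = (1.60×10^-8)(17.2)/(2.9573e-06) = 0.09306 Ω
V = IR = 2 × 0.09306 = 0.186 V

0.186 V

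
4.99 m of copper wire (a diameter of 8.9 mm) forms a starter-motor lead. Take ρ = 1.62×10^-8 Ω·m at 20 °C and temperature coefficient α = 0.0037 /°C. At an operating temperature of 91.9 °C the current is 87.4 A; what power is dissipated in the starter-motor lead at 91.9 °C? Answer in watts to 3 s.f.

12.6 W

A = π(d/2)² = π(4.4500e-03 m)² = 6.221e-05 m²
R₍20₎ = ρL/A = (1.62×10^-8)(4.99)/(6.221e-05) = 0.001299 Ω
R₍91.9₎ = R₍20₎(1 + αΔT) = 0.001299 × (1 + 0.0037×71.9) = 0.001645 Ω
P = I²R = (87.4)² × 0.001645 = 12.6 W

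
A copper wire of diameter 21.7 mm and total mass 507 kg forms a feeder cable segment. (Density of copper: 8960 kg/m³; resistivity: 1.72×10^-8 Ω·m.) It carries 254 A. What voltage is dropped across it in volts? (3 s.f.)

A = π(d/2)² = π(1.0850e-02 m)² = 3.6984e-04 m²
L = m/(density·A) = 507/(8960×3.6984e-04) = 153 m
R = ρL/A = (1.72×10^-8)(153)/(3.6984e-04) = 0.007116 Ω
V = IR = 254 × 0.007116 = 1.81 V

1.81 V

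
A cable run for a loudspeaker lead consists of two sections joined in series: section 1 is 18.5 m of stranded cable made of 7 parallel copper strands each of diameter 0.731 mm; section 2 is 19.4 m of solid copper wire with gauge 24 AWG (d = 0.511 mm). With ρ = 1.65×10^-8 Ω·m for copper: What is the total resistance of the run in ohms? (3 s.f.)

Section 1: A_strand = π(3.6550e-04)² = 4.197e-07 m²; R₁ = ρL/(N·A_s) = (1.65×10^-8)(18.5)/(7×4.197e-07) = 0.1039 Ω
Section 2: A = π(0.511/2 mm)² = π(2.5550e-04 m)² = 2.051e-07 m²
R₂ = (1.65×10^-8)(19.4)/(2.051e-07) = 1.561 Ω
R = R₁ + R₂ = 1.66 Ω

1.66 Ω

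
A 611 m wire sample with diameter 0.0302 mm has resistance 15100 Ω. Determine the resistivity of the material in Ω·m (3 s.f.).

A = π(d/2)² = π(1.5100e-05 m)² = 7.163e-10 m²
ρ = RA/L = (15100)(7.163e-10)/(611) = 1.77×10^-8 Ω·m

1.77×10^-8 Ω·m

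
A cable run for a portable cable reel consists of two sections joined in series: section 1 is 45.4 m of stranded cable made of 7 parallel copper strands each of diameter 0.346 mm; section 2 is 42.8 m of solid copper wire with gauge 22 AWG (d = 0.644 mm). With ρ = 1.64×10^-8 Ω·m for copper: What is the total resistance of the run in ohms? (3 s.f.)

3.29 Ω

Section 1: A_strand = π(1.7300e-04)² = 9.402e-08 m²; R₁ = ρL/(N·A_s) = (1.64×10^-8)(45.4)/(7×9.402e-08) = 1.131 Ω
Section 2: A = π(0.644/2 mm)² = π(3.2200e-04 m)² = 3.257e-07 m²
R₂ = (1.64×10^-8)(42.8)/(3.257e-07) = 2.155 Ω
R = R₁ + R₂ = 3.29 Ω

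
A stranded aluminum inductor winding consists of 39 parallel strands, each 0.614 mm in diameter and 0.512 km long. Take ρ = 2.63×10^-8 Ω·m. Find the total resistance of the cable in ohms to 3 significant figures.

1.17 Ω

A_strand = π(3.0700e-04 m)² = 2.961e-07 m²
R_strand = ρL/A = (2.63×10^-8)(512)/(2.961e-07) = 45.48 Ω
R_total = R_strand/N = 45.48/39 = 1.17 Ω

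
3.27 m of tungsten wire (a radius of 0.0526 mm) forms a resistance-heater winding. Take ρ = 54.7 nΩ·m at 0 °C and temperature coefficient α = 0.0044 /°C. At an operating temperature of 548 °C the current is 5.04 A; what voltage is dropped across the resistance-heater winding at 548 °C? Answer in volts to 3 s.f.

354 V

ρ = 54.7 nΩ·m = 5.47×10^-8 Ω·m
A = πr² = π(5.2600e-05 m)² = 8.692e-09 m²
R₍0₎ = ρL/A = (5.47×10^-8)(3.27)/(8.692e-09) = 20.58 Ω
R₍548₎ = R₍0₎(1 + αΔT) = 20.58 × (1 + 0.0044×548) = 70.2 Ω
V = IR = 5.04 × 70.2 = 354 V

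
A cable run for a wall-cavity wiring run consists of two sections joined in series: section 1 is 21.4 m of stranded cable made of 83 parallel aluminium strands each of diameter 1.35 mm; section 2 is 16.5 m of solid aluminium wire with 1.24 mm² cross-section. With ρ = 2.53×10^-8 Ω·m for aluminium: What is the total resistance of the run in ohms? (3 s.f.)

0.341 Ω

Section 1: A_strand = π(6.7500e-04)² = 1.431e-06 m²; R₁ = ρL/(N·A_s) = (2.53×10^-8)(21.4)/(83×1.431e-06) = 0.004557 Ω
Section 2: A = 1.24 mm² = 1.240e-06 m²
R₂ = (2.53×10^-8)(16.5)/(1.240e-06) = 0.3367 Ω
R = R₁ + R₂ = 0.341 Ω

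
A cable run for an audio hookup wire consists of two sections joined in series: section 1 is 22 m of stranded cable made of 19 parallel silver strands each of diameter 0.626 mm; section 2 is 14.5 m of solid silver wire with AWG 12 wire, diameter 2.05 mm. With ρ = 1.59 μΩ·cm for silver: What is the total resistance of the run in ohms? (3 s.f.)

0.130 Ω

ρ = 1.59 μΩ·cm = 1.59×10^-8 Ω·m
Section 1: A_strand = π(3.1300e-04)² = 3.078e-07 m²; R₁ = ρL/(N·A_s) = (1.59×10^-8)(22)/(19×3.078e-07) = 0.05982 Ω
Section 2: A = π(2.05/2 mm)² = π(1.0250e-03 m)² = 3.301e-06 m²
R₂ = (1.59×10^-8)(14.5)/(3.301e-06) = 0.06985 Ω
R = R₁ + R₂ = 0.130 Ω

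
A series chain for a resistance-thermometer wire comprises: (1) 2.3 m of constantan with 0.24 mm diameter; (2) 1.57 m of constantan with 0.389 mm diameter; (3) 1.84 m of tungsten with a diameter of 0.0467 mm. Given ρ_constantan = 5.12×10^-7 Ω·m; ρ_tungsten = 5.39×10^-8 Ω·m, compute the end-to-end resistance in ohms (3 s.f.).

Seg 1: A = π(d/2)² = π(1.2000e-04 m)² = 4.524e-08 m²
R_1 = (5.12×10^-7)(2.3)/(4.524e-08) = 26.03 Ω
Seg 2: A = π(d/2)² = π(1.9450e-04 m)² = 1.188e-07 m²
R_2 = (5.12×10^-7)(1.57)/(1.188e-07) = 6.764 Ω
Seg 3: A = π(d/2)² = π(2.3350e-05 m)² = 1.713e-09 m²
R_3 = (5.39×10^-8)(1.84)/(1.713e-09) = 57.9 Ω
R_total = R_1 + R_2 + R_3 = 90.7 Ω

90.7 Ω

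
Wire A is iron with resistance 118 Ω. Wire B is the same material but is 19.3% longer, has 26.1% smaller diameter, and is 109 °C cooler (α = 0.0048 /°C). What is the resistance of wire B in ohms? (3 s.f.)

R ∝ ρL/d² with ρ ∝ (1+αΔT), so R_B/R_A = (1 + 19.3/100) × (1 − 26.1/100)⁻² × (1 − 0.0048×109)
= 1.193 × 1.831 × 0.4768 = 1.042
R_B = 1.042 × 118 = 123 Ω

123 Ω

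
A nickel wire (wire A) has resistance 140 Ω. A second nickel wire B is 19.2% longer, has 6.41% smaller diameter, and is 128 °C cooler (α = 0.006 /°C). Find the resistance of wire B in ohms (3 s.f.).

44.2 Ω

R ∝ ρL/d² with ρ ∝ (1+αΔT), so R_B/R_A = (1 + 19.2/100) × (1 − 6.41/100)⁻² × (1 − 0.006×128)
= 1.192 × 1.142 × 0.232 = 0.3157
R_B = 0.3157 × 140 = 44.2 Ω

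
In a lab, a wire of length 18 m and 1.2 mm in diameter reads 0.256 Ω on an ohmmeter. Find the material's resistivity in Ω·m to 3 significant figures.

A = π(d/2)² = π(6.0000e-04 m)² = 1.131e-06 m²
ρ = RA/L = (0.256)(1.131e-06)/(18) = 1.61×10^-8 Ω·m

1.61×10^-8 Ω·m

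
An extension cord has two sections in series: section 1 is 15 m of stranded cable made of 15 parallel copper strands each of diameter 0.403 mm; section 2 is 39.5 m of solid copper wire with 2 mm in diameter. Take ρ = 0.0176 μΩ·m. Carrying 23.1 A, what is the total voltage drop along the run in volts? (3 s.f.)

ρ = 0.0176 μΩ·m = 1.76×10^-8 Ω·m
Section 1: A_strand = π(2.0150e-04)² = 1.276e-07 m²; R₁ = ρL/(N·A_s) = (1.76×10^-8)(15)/(15×1.276e-07) = 0.138 Ω
Section 2: A = π(d/2)² = π(1.0000e-03 m)² = 3.142e-06 m²
R₂ = (1.76×10^-8)(39.5)/(3.142e-06) = 0.2213 Ω
R = R₁ + R₂ = 0.3593 Ω
V = IR = 23.1 × 0.3593 = 8.30 V

8.30 V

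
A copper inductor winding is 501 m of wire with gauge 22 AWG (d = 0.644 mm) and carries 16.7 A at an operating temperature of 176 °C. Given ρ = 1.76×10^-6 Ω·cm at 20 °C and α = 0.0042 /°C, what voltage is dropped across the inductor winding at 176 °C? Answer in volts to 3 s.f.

ρ = 1.76×10^-6 Ω·cm = 1.76×10^-8 Ω·m
A = π(0.644/2 mm)² = π(3.2200e-04 m)² = 3.257e-07 m²
R₍20₎ = ρL/A = (1.76×10^-8)(501)/(3.257e-07) = 27.07 Ω
R₍176₎ = R₍20₎(1 + αΔT) = 27.07 × (1 + 0.0042×156) = 44.81 Ω
V = IR = 16.7 × 44.81 = 748 V

748 V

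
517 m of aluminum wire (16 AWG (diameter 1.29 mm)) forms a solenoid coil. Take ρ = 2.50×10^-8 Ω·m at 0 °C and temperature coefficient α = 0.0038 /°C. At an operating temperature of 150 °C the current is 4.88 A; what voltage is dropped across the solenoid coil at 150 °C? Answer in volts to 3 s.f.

75.8 V

A = π(1.29/2 mm)² = π(6.4500e-04 m)² = 1.307e-06 m²
R₍0₎ = ρL/A = (2.50×10^-8)(517)/(1.307e-06) = 9.889 Ω
R₍150₎ = R₍0₎(1 + αΔT) = 9.889 × (1 + 0.0038×150) = 15.53 Ω
V = IR = 4.88 × 15.53 = 75.8 V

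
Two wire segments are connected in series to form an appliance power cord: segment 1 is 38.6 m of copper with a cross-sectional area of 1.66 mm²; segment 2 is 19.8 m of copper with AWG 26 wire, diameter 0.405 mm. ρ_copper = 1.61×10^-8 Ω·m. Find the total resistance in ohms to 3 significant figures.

Segment 1: A = 1.66 mm² = 1.660e-06 m²
R₁ = ρL/A = (1.61×10^-8)(38.6)/(1.660e-06) = 0.3744 Ω
Segment 2: A = π(0.405/2 mm)² = π(2.0250e-04 m)² = 1.288e-07 m²
R₂ = (1.61×10^-8)(19.8)/(1.288e-07) = 2.475 Ω
R = R₁ + R₂ = 2.85 Ω

2.85 Ω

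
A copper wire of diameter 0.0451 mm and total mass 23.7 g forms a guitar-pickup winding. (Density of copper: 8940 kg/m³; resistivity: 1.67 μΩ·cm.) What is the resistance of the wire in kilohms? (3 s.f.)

17.3 kΩ

ρ = 1.67 μΩ·cm = 1.67×10^-8 Ω·m
A = π(d/2)² = π(2.2550e-05 m)² = 1.5975e-09 m²
L = m/(density·A) = 0.0237/(8940×1.5975e-09) = 1659 m
R = ρL/A = (1.67×10^-8)(1659)/(1.5975e-09) = 17.3 kΩ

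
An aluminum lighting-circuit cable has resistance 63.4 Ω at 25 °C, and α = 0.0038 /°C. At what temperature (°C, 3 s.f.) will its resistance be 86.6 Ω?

121 °C

R = R₀(1 + α(T − T₀)) ⇒ T = T₀ + (R/R₀ − 1)/α
T = 25 + (86.6/63.4 − 1)/0.0038 = 25 + (0.3659)/0.0038 = 121 °C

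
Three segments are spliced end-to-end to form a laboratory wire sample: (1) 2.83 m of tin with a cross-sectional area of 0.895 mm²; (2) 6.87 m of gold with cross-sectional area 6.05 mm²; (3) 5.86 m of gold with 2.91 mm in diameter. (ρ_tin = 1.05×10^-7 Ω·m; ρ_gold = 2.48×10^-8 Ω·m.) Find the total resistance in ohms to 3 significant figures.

0.382 Ω

Seg 1: A = 0.895 mm² = 8.950e-07 m²
R_1 = (1.05×10^-7)(2.83)/(8.950e-07) = 0.332 Ω
Seg 2: A = 6.05 mm² = 6.050e-06 m²
R_2 = (2.48×10^-8)(6.87)/(6.050e-06) = 0.02816 Ω
Seg 3: A = π(d/2)² = π(1.4550e-03 m)² = 6.651e-06 m²
R_3 = (2.48×10^-8)(5.86)/(6.651e-06) = 0.02185 Ω
R_total = R_1 + R_2 + R_3 = 0.382 Ω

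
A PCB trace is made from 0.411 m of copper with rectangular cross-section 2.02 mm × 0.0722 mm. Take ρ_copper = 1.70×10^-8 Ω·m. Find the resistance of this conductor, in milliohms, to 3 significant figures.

A = 2.02 × 0.0722 mm² = 0.146 mm² = 1.458e-07 m²
R = ρL/A = (1.70×10^-8)(0.411 m)/(1.458e-07 m²) = 47.9 mΩ

47.9 mΩ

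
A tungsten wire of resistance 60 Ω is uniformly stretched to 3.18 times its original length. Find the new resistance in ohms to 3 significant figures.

Volume constant ⇒ A' = A/k with k = 3.18. R' = ρ(kL)/(A/k) = k²R.
R' = 10.11 × 60 = 607 Ω

607 Ω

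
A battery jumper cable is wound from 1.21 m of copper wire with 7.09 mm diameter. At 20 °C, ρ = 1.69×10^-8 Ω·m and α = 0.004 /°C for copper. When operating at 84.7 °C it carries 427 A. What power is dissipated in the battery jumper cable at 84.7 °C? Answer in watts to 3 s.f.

119 W

A = π(d/2)² = π(3.5450e-03 m)² = 3.948e-05 m²
R₍20₎ = ρL/A = (1.69×10^-8)(1.21)/(3.948e-05) = 5.180×10^-4 Ω
R₍84.7₎ = R₍20₎(1 + αΔT) = 5.180×10^-4 × (1 + 0.004×64.7) = 6.520×10^-4 Ω
P = I²R = (427)² × 6.520×10^-4 = 119 W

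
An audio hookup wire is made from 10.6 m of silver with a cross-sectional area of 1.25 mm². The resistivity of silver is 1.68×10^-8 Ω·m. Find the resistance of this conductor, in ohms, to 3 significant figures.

A = 1.25 mm² = 1.250e-06 m²
R = ρL/A = (1.68×10^-8)(10.6 m)/(1.250e-06 m²) = 0.142 Ω

0.142 Ω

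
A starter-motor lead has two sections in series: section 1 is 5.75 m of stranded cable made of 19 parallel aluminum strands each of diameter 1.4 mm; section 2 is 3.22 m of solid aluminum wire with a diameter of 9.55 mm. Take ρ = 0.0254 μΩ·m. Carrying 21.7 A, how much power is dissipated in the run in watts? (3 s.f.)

ρ = 0.0254 μΩ·m = 2.54×10^-8 Ω·m
Section 1: A_strand = π(7.0000e-04)² = 1.539e-06 m²; R₁ = ρL/(N·A_s) = (2.54×10^-8)(5.75)/(19×1.539e-06) = 0.004993 Ω
Section 2: A = π(d/2)² = π(4.7750e-03 m)² = 7.163e-05 m²
R₂ = (2.54×10^-8)(3.22)/(7.163e-05) = 0.001142 Ω
R = R₁ + R₂ = 0.006135 Ω
P = I²R = (21.7)² × 0.006135 = 2.89 W

2.89 W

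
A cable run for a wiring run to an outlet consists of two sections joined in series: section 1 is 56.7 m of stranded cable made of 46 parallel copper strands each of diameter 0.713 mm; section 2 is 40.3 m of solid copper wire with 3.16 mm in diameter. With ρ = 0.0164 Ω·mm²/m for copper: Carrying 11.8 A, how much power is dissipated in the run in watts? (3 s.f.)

ρ = 0.0164 Ω·mm²/m = 1.64×10^-8 Ω·m
Section 1: A_strand = π(3.5650e-04)² = 3.993e-07 m²; R₁ = ρL/(N·A_s) = (1.64×10^-8)(56.7)/(46×3.993e-07) = 0.05063 Ω
Section 2: A = π(d/2)² = π(1.5800e-03 m)² = 7.843e-06 m²
R₂ = (1.64×10^-8)(40.3)/(7.843e-06) = 0.08427 Ω
R = R₁ + R₂ = 0.1349 Ω
P = I²R = (11.8)² × 0.1349 = 18.8 W

18.8 W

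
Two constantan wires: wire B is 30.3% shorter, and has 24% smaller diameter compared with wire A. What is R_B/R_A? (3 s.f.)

R ∝ L/d², so R_B/R_A = (1 − 30.3/100) × (1 − 24/100)⁻²
= 0.697 × 1.731 = 1.21

1.21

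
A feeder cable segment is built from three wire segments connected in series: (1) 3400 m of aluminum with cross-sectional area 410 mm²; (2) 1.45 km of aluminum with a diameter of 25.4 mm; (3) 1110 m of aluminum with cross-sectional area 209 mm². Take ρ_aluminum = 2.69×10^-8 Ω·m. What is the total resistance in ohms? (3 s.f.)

Seg 1: A = 410 mm² = 4.100e-04 m²
R_1 = (2.69×10^-8)(3400)/(4.100e-04) = 0.2231 Ω
Seg 2: A = π(d/2)² = π(1.2700e-02 m)² = 5.067e-04 m²
R_2 = (2.69×10^-8)(1450)/(5.067e-04) = 0.07698 Ω
Seg 3: A = 209 mm² = 2.090e-04 m²
R_3 = (2.69×10^-8)(1110)/(2.090e-04) = 0.1429 Ω
R_total = R_1 + R_2 + R_3 = 0.443 Ω

0.443 Ω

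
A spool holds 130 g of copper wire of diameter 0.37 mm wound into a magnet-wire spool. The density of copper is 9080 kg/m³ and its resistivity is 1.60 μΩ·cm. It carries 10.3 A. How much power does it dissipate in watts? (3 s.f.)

ρ = 1.60 μΩ·cm = 1.60×10^-8 Ω·m
A = π(d/2)² = π(1.8500e-04 m)² = 1.0752e-07 m²
L = m/(density·A) = 0.13/(9080×1.0752e-07) = 133.2 m
R = ρL/A = (1.60×10^-8)(133.2)/(1.0752e-07) = 19.81 Ω
P = I²R = (10.3)² × 19.81 = 2100 W

2100 W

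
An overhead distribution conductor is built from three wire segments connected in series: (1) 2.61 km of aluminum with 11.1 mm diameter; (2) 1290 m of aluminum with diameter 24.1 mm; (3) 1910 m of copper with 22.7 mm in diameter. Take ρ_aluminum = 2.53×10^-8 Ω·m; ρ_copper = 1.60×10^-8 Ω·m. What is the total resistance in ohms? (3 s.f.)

0.829 Ω

Seg 1: A = π(d/2)² = π(5.5500e-03 m)² = 9.677e-05 m²
R_1 = (2.53×10^-8)(2610)/(9.677e-05) = 0.6824 Ω
Seg 2: A = π(d/2)² = π(1.2050e-02 m)² = 4.562e-04 m²
R_2 = (2.53×10^-8)(1290)/(4.562e-04) = 0.07155 Ω
Seg 3: A = π(d/2)² = π(1.1350e-02 m)² = 4.047e-04 m²
R_3 = (1.60×10^-8)(1910)/(4.047e-04) = 0.07551 Ω
R_total = R_1 + R_2 + R_3 = 0.829 Ω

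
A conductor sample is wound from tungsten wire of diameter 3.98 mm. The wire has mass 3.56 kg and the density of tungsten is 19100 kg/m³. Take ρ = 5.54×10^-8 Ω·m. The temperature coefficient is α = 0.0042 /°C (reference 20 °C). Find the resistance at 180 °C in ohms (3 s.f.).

0.112 Ω

A = π(d/2)² = π(1.9900e-03 m)² = 1.2441e-05 m²
L = m/(density·A) = 3.56/(19100×1.2441e-05) = 14.98 m
R = ρL/A = (5.54×10^-8)(14.98)/(1.2441e-05) = 0.06671 Ω
R(180 °C) = 0.06671 × (1 + 0.0042×160) = 0.112 Ω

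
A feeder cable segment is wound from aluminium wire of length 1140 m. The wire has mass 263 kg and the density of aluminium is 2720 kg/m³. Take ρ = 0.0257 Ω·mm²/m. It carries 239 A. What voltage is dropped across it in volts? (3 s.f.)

ρ = 0.0257 Ω·mm²/m = 2.57×10^-8 Ω·m
A = m/(density·L) = 263/(2720×1140) = 8.4817e-05 m²
R = ρL/A = (2.57×10^-8)(1140)/(8.4817e-05) = 0.3454 Ω
V = IR = 239 × 0.3454 = 82.6 V

82.6 V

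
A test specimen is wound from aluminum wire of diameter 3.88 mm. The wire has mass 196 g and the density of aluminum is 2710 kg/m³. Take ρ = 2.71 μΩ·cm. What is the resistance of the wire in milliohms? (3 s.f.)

14.0 mΩ

ρ = 2.71 μΩ·cm = 2.71×10^-8 Ω·m
A = π(d/2)² = π(1.9400e-03 m)² = 1.1824e-05 m²
L = m/(density·A) = 0.196/(2710×1.1824e-05) = 6.117 m
R = ρL/A = (2.71×10^-8)(6.117)/(1.1824e-05) = 14.0 mΩ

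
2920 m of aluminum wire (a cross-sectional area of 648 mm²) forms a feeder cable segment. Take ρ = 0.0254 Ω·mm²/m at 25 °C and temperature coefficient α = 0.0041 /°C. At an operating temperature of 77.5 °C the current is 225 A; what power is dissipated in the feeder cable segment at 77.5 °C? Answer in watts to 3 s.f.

7040 W

ρ = 0.0254 Ω·mm²/m = 2.54×10^-8 Ω·m
A = 648 mm² = 6.480e-04 m²
R₍25₎ = ρL/A = (2.54×10^-8)(2920)/(6.480e-04) = 0.1145 Ω
R₍77.5₎ = R₍25₎(1 + αΔT) = 0.1145 × (1 + 0.0041×52.5) = 0.1391 Ω
P = I²R = (225)² × 0.1391 = 7040 W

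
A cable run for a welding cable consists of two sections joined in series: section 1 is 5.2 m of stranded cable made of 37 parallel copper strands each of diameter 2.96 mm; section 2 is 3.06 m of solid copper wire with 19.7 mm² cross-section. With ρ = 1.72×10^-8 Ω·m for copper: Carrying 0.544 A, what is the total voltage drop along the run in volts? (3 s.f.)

Section 1: A_strand = π(1.4800e-03)² = 6.881e-06 m²; R₁ = ρL/(N·A_s) = (1.72×10^-8)(5.2)/(37×6.881e-06) = 3.513×10^-4 Ω
Section 2: A = 19.7 mm² = 1.970e-05 m²
R₂ = (1.72×10^-8)(3.06)/(1.970e-05) = 0.002672 Ω
R = R₁ + R₂ = 0.003023 Ω
V = IR = 0.544 × 0.003023 = 0.00164 V

0.00164 V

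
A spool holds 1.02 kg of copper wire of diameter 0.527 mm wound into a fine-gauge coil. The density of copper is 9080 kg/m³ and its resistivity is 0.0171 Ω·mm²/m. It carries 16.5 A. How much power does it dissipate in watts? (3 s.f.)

11000 W

ρ = 0.0171 Ω·mm²/m = 1.71×10^-8 Ω·m
A = π(d/2)² = π(2.6350e-04 m)² = 2.1813e-07 m²
L = m/(density·A) = 1.02/(9080×2.1813e-07) = 515 m
R = ρL/A = (1.71×10^-8)(515)/(2.1813e-07) = 40.37 Ω
P = I²R = (16.5)² × 40.37 = 11000 W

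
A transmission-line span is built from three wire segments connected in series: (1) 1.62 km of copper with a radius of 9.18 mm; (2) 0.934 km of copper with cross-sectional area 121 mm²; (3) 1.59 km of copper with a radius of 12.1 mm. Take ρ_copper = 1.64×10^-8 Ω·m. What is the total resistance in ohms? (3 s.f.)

Seg 1: A = πr² = π(9.1800e-03 m)² = 2.647e-04 m²
R_1 = (1.64×10^-8)(1620)/(2.647e-04) = 0.1004 Ω
Seg 2: A = 121 mm² = 1.210e-04 m²
R_2 = (1.64×10^-8)(934)/(1.210e-04) = 0.1266 Ω
Seg 3: A = πr² = π(1.2100e-02 m)² = 4.600e-04 m²
R_3 = (1.64×10^-8)(1590)/(4.600e-04) = 0.05669 Ω
R_total = R_1 + R_2 + R_3 = 0.284 Ω

0.284 Ω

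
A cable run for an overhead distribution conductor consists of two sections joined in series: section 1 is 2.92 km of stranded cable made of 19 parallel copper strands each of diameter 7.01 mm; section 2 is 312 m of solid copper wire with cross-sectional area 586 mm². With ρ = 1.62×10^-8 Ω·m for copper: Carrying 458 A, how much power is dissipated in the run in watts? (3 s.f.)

15300 W

Section 1: A_strand = π(3.5050e-03)² = 3.859e-05 m²; R₁ = ρL/(N·A_s) = (1.62×10^-8)(2920)/(19×3.859e-05) = 0.06451 Ω
Section 2: A = 586 mm² = 5.860e-04 m²
R₂ = (1.62×10^-8)(312)/(5.860e-04) = 0.008625 Ω
R = R₁ + R₂ = 0.07313 Ω
P = I²R = (458)² × 0.07313 = 15300 W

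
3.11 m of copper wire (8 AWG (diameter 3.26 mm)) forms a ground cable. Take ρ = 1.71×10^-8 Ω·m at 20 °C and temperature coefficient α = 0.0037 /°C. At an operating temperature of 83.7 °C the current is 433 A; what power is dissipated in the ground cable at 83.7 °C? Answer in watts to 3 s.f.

A = π(3.26/2 mm)² = π(1.6300e-03 m)² = 8.347e-06 m²
R₍20₎ = ρL/A = (1.71×10^-8)(3.11)/(8.347e-06) = 0.006371 Ω
R₍83.7₎ = R₍20₎(1 + αΔT) = 0.006371 × (1 + 0.0037×63.7) = 0.007873 Ω
P = I²R = (433)² × 0.007873 = 1480 W

1480 W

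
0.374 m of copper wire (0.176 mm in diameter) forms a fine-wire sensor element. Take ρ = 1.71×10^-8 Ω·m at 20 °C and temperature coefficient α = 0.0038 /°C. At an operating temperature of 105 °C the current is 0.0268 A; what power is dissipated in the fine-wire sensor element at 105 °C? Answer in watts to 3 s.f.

A = π(d/2)² = π(8.8000e-05 m)² = 2.433e-08 m²
R₍20₎ = ρL/A = (1.71×10^-8)(0.374)/(2.433e-08) = 0.2629 Ω
R₍105₎ = R₍20₎(1 + αΔT) = 0.2629 × (1 + 0.0038×85) = 0.3478 Ω
P = I²R = (0.0268)² × 0.3478 = 2.50×10^-4 W

2.50×10^-4 W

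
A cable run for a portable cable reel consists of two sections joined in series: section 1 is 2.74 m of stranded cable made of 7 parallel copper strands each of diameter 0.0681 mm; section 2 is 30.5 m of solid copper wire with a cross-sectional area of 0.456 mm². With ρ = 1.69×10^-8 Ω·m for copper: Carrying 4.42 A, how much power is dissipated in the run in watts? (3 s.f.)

57.6 W

Section 1: A_strand = π(3.4050e-05)² = 3.642e-09 m²; R₁ = ρL/(N·A_s) = (1.69×10^-8)(2.74)/(7×3.642e-09) = 1.816 Ω
Section 2: A = 0.456 mm² = 4.560e-07 m²
R₂ = (1.69×10^-8)(30.5)/(4.560e-07) = 1.13 Ω
R = R₁ + R₂ = 2.947 Ω
P = I²R = (4.42)² × 2.947 = 57.6 W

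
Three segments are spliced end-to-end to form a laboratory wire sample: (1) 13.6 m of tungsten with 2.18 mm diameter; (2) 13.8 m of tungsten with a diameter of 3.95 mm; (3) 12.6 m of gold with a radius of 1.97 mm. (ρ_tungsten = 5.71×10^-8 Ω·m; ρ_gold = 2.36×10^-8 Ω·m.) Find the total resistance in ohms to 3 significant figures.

Seg 1: A = π(d/2)² = π(1.0900e-03 m)² = 3.733e-06 m²
R_1 = (5.71×10^-8)(13.6)/(3.733e-06) = 0.2081 Ω
Seg 2: A = π(d/2)² = π(1.9750e-03 m)² = 1.225e-05 m²
R_2 = (5.71×10^-8)(13.8)/(1.225e-05) = 0.0643 Ω
Seg 3: A = πr² = π(1.9700e-03 m)² = 1.219e-05 m²
R_3 = (2.36×10^-8)(12.6)/(1.219e-05) = 0.02439 Ω
R_total = R_1 + R_2 + R_3 = 0.297 Ω

0.297 Ω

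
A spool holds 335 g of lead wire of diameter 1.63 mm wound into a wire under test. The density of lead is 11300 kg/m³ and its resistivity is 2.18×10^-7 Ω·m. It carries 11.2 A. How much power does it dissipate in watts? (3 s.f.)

A = π(d/2)² = π(8.1500e-04 m)² = 2.0867e-06 m²
L = m/(density·A) = 0.335/(11300×2.0867e-06) = 14.21 m
R = ρL/A = (2.18×10^-7)(14.21)/(2.0867e-06) = 1.484 Ω
P = I²R = (11.2)² × 1.484 = 186 W

186 W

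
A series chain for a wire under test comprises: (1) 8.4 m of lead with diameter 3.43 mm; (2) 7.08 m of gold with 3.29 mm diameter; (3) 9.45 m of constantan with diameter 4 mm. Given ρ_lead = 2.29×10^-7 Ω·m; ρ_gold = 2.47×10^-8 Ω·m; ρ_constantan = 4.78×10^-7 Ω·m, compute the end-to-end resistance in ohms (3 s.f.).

0.588 Ω

Seg 1: A = π(d/2)² = π(1.7150e-03 m)² = 9.240e-06 m²
R_1 = (2.29×10^-7)(8.4)/(9.240e-06) = 0.2082 Ω
Seg 2: A = π(d/2)² = π(1.6450e-03 m)² = 8.501e-06 m²
R_2 = (2.47×10^-8)(7.08)/(8.501e-06) = 0.02057 Ω
Seg 3: A = π(d/2)² = π(2.0000e-03 m)² = 1.257e-05 m²
R_3 = (4.78×10^-7)(9.45)/(1.257e-05) = 0.3595 Ω
R_total = R_1 + R_2 + R_3 = 0.588 Ω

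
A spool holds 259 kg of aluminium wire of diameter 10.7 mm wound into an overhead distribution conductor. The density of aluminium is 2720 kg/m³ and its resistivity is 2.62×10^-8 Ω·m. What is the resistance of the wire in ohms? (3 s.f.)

A = π(d/2)² = π(5.3500e-03 m)² = 8.9920e-05 m²
L = m/(density·A) = 259/(2720×8.9920e-05) = 1059 m
R = ρL/A = (2.62×10^-8)(1059)/(8.9920e-05) = 0.309 Ω

0.309 Ω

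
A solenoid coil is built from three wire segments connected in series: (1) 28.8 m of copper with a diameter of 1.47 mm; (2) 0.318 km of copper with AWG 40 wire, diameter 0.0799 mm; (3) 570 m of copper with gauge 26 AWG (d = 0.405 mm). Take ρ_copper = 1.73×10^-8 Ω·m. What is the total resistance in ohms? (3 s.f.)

Seg 1: A = π(d/2)² = π(7.3500e-04 m)² = 1.697e-06 m²
R_1 = (1.73×10^-8)(28.8)/(1.697e-06) = 0.2936 Ω
Seg 2: A = π(0.0799/2 mm)² = π(3.9950e-05 m)² = 5.014e-09 m²
R_2 = (1.73×10^-8)(318)/(5.014e-09) = 1097 Ω
Seg 3: A = π(0.405/2 mm)² = π(2.0250e-04 m)² = 1.288e-07 m²
R_3 = (1.73×10^-8)(570)/(1.288e-07) = 76.55 Ω
R_total = R_1 + R_2 + R_3 = 1170 Ω

1170 Ω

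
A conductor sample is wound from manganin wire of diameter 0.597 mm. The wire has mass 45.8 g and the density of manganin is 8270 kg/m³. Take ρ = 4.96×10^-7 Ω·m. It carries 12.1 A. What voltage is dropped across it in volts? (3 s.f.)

A = π(d/2)² = π(2.9850e-04 m)² = 2.7992e-07 m²
L = m/(density·A) = 0.0458/(8270×2.7992e-07) = 19.78 m
R = ρL/A = (4.96×10^-7)(19.78)/(2.7992e-07) = 35.06 Ω
V = IR = 12.1 × 35.06 = 424 V

424 V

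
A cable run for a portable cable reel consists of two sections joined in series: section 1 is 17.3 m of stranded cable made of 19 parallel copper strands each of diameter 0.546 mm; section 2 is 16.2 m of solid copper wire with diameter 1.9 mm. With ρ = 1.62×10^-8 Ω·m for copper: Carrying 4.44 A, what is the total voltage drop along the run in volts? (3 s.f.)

0.691 V

Section 1: A_strand = π(2.7300e-04)² = 2.341e-07 m²; R₁ = ρL/(N·A_s) = (1.62×10^-8)(17.3)/(19×2.341e-07) = 0.063 Ω
Section 2: A = π(d/2)² = π(9.5000e-04 m)² = 2.835e-06 m²
R₂ = (1.62×10^-8)(16.2)/(2.835e-06) = 0.09256 Ω
R = R₁ + R₂ = 0.1556 Ω
V = IR = 4.44 × 0.1556 = 0.691 V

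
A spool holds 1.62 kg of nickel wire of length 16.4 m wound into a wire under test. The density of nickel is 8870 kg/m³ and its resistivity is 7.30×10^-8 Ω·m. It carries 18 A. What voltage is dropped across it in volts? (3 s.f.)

A = m/(density·L) = 1.62/(8870×16.4) = 1.1136e-05 m²
R = ρL/A = (7.30×10^-8)(16.4)/(1.1136e-05) = 0.1075 Ω
V = IR = 18 × 0.1075 = 1.94 V

1.94 V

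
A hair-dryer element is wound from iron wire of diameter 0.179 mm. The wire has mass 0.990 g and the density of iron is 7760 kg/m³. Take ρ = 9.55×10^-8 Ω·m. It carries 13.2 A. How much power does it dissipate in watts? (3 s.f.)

3350 W

A = π(d/2)² = π(8.9500e-05 m)² = 2.5165e-08 m²
L = m/(density·A) = 9.900×10^-4/(7760×2.5165e-08) = 5.07 m
R = ρL/A = (9.55×10^-8)(5.07)/(2.5165e-08) = 19.24 Ω
P = I²R = (13.2)² × 19.24 = 3350 W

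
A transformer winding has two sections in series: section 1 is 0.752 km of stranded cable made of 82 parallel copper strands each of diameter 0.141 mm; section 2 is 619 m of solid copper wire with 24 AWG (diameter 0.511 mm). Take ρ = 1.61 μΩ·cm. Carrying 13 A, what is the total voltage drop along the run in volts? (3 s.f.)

ρ = 1.61 μΩ·cm = 1.61×10^-8 Ω·m
Section 1: A_strand = π(7.0500e-05)² = 1.561e-08 m²; R₁ = ρL/(N·A_s) = (1.61×10^-8)(752)/(82×1.561e-08) = 9.456 Ω
Section 2: A = π(0.511/2 mm)² = π(2.5550e-04 m)² = 2.051e-07 m²
R₂ = (1.61×10^-8)(619)/(2.051e-07) = 48.59 Ω
R = R₁ + R₂ = 58.05 Ω
V = IR = 13 × 58.05 = 755 V

755 V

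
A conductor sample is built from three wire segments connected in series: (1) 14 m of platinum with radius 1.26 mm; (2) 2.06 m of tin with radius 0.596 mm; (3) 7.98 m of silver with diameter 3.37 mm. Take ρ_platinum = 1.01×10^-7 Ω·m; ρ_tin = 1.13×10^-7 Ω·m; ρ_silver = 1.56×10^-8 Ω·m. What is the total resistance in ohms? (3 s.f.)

0.506 Ω

Seg 1: A = πr² = π(1.2600e-03 m)² = 4.988e-06 m²
R_1 = (1.01×10^-7)(14)/(4.988e-06) = 0.2835 Ω
Seg 2: A = πr² = π(5.9600e-04 m)² = 1.116e-06 m²
R_2 = (1.13×10^-7)(2.06)/(1.116e-06) = 0.2086 Ω
Seg 3: A = π(d/2)² = π(1.6850e-03 m)² = 8.920e-06 m²
R_3 = (1.56×10^-8)(7.98)/(8.920e-06) = 0.01396 Ω
R_total = R_1 + R_2 + R_3 = 0.506 Ω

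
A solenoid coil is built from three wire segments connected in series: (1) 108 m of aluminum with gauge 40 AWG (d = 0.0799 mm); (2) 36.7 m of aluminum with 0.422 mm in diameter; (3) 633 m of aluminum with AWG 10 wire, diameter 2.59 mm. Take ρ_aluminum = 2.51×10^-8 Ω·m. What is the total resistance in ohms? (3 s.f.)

550 Ω

Seg 1: A = π(0.0799/2 mm)² = π(3.9950e-05 m)² = 5.014e-09 m²
R_1 = (2.51×10^-8)(108)/(5.014e-09) = 540.6 Ω
Seg 2: A = π(d/2)² = π(2.1100e-04 m)² = 1.399e-07 m²
R_2 = (2.51×10^-8)(36.7)/(1.399e-07) = 6.586 Ω
Seg 3: A = π(2.59/2 mm)² = π(1.2950e-03 m)² = 5.269e-06 m²
R_3 = (2.51×10^-8)(633)/(5.269e-06) = 3.016 Ω
R_total = R_1 + R_2 + R_3 = 550 Ω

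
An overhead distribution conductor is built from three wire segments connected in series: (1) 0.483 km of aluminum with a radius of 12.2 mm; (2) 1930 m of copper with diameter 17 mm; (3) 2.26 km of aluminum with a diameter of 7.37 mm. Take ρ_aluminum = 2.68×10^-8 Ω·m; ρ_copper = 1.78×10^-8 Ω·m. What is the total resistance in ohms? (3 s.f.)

Seg 1: A = πr² = π(1.2200e-02 m)² = 4.676e-04 m²
R_1 = (2.68×10^-8)(483)/(4.676e-04) = 0.02768 Ω
Seg 2: A = π(d/2)² = π(8.5000e-03 m)² = 2.270e-04 m²
R_2 = (1.78×10^-8)(1930)/(2.270e-04) = 0.1514 Ω
Seg 3: A = π(d/2)² = π(3.6850e-03 m)² = 4.266e-05 m²
R_3 = (2.68×10^-8)(2260)/(4.266e-05) = 1.42 Ω
R_total = R_1 + R_2 + R_3 = 1.60 Ω

1.60 Ω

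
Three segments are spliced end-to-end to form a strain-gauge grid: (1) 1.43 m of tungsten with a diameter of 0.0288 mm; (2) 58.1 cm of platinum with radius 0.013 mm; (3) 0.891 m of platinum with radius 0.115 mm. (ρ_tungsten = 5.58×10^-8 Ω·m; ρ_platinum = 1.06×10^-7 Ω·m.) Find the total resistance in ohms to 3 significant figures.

Seg 1: A = π(d/2)² = π(1.4400e-05 m)² = 6.514e-10 m²
R_1 = (5.58×10^-8)(1.43)/(6.514e-10) = 122.5 Ω
Seg 2: A = πr² = π(1.3000e-05 m)² = 5.309e-10 m²
R_2 = (1.06×10^-7)(0.581)/(5.309e-10) = 116 Ω
Seg 3: A = πr² = π(1.1500e-04 m)² = 4.155e-08 m²
R_3 = (1.06×10^-7)(0.891)/(4.155e-08) = 2.273 Ω
R_total = R_1 + R_2 + R_3 = 241 Ω

241 Ω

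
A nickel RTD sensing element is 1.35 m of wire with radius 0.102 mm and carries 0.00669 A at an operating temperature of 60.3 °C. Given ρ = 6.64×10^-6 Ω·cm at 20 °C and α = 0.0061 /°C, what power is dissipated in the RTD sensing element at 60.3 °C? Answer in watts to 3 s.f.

1.53×10^-4 W

ρ = 6.64×10^-6 Ω·cm = 6.64×10^-8 Ω·m
A = πr² = π(1.0200e-04 m)² = 3.269e-08 m²
R₍20₎ = ρL/A = (6.64×10^-8)(1.35)/(3.269e-08) = 2.743 Ω
R₍60.3₎ = R₍20₎(1 + αΔT) = 2.743 × (1 + 0.0061×40.3) = 3.417 Ω
P = I²R = (0.00669)² × 3.417 = 1.53×10^-4 W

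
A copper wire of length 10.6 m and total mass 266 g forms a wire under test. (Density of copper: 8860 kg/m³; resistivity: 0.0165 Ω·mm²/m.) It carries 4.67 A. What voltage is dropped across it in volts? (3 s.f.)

0.288 V

ρ = 0.0165 Ω·mm²/m = 1.65×10^-8 Ω·m
A = m/(density·L) = 0.266/(8860×10.6) = 2.8323e-06 m²
R = ρL/A = (1.65×10^-8)(10.6)/(2.8323e-06) = 0.06175 Ω
V = IR = 4.67 × 0.06175 = 0.288 V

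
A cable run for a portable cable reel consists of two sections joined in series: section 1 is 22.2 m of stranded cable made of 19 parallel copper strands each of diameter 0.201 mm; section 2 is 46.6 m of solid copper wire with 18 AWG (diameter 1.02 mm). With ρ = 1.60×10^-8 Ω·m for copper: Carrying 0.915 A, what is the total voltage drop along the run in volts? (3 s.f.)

1.37 V

Section 1: A_strand = π(1.0050e-04)² = 3.173e-08 m²; R₁ = ρL/(N·A_s) = (1.60×10^-8)(22.2)/(19×3.173e-08) = 0.5892 Ω
Section 2: A = π(1.02/2 mm)² = π(5.1000e-04 m)² = 8.171e-07 m²
R₂ = (1.60×10^-8)(46.6)/(8.171e-07) = 0.9125 Ω
R = R₁ + R₂ = 1.502 Ω
V = IR = 0.915 × 1.502 = 1.37 V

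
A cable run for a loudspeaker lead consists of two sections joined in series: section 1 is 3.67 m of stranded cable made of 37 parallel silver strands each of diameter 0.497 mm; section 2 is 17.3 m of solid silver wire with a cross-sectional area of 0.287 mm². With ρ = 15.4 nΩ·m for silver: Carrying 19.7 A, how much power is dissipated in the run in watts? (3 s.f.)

363 W

ρ = 15.4 nΩ·m = 1.54×10^-8 Ω·m
Section 1: A_strand = π(2.4850e-04)² = 1.940e-07 m²; R₁ = ρL/(N·A_s) = (1.54×10^-8)(3.67)/(37×1.940e-07) = 0.007874 Ω
Section 2: A = 0.287 mm² = 2.870e-07 m²
R₂ = (1.54×10^-8)(17.3)/(2.870e-07) = 0.9283 Ω
R = R₁ + R₂ = 0.9362 Ω
P = I²R = (19.7)² × 0.9362 = 363 W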